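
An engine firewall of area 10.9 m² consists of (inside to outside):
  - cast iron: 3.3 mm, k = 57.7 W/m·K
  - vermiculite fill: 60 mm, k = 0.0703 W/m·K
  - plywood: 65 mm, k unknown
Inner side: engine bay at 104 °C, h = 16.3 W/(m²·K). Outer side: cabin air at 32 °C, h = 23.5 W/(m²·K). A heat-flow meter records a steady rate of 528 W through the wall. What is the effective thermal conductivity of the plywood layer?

k ≈ 0.123 W/(m·K)

Thermal resistances in series:
R_inner film = 1/(h_i·A) = 1/(16.3×10.9) = 0.005628 K/W
R_cast iron = L/(kA) = 0.0033/(57.7×10.9) = 5.247×10^-6 K/W
R_vermiculite fill = L/(kA) = 0.06/(0.0703×10.9) = 0.0783 K/W
R_outer film = 1/(h_o·A) = 1/(23.5×10.9) = 0.003904 K/W
Sum of known resistances R_other = 0.08784 K/W
Total R = ΔT/Q = 72/528 = 0.1364 K/W
R_plywood = R_total − R_other = 0.04852 K/W
k = L/(R·A) = 0.065/(0.04852×10.9)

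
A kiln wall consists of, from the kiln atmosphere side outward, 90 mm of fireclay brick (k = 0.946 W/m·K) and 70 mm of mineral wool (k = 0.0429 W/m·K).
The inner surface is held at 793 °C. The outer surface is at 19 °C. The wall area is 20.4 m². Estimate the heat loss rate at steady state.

Q ≈ 9140 W

Using the resistance-network approach (series):
R_fireclay brick = L/(kA) = 0.09/(0.946×20.4) = 0.004664 K/W
R_mineral wool = L/(kA) = 0.07/(0.0429×20.4) = 0.07999 K/W
R_total = 0.08465 K/W
Q = ΔT / R_total = 774 / 0.08465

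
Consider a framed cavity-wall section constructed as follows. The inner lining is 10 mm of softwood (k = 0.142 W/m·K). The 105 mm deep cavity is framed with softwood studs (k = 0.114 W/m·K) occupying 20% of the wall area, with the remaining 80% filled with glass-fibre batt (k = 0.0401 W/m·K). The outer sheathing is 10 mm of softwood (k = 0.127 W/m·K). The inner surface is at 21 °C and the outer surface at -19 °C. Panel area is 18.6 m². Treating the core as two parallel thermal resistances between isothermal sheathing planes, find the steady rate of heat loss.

Q ≈ 361 W

Sheathing layers in series; stud and cavity paths in parallel between them.
R_inner = 0.01/(0.142×18.6) = 0.003786 K/W
R_stud  = 0.105/(0.114×0.2×18.6) = 0.2476 K/W
R_cav   = 0.105/(0.0401×0.8×18.6) = 0.176 K/W
1/R_core = 1/R_stud + 1/R_cav → R_core = 0.1029 K/W
R_outer = 0.01/(0.127×18.6) = 0.004233 K/W
R_total = 0.1109 K/W
Q = ΔT/R_total = 40/0.1109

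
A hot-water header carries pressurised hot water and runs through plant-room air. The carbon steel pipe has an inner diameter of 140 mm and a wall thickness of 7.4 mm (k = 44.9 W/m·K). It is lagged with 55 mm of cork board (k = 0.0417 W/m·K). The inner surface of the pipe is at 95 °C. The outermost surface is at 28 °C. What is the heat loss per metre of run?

Radial resistances (cylindrical: R_cond = ln(r_o/r_i)/(2πkL), R_conv = 1/(h·2πrL)):
R_carbon steel pipe wall = ln(77.4/70)/(2π×44.9×1) = 3.562×10^-4 K/W
R_cork board = ln(132.4/77.4)/(2π×0.0417×1) = 2.049 K/W
R_total = 2.049 K/W
Q = ΔT/R_total = 67/2.049

q′ ≈ 32.7 W/m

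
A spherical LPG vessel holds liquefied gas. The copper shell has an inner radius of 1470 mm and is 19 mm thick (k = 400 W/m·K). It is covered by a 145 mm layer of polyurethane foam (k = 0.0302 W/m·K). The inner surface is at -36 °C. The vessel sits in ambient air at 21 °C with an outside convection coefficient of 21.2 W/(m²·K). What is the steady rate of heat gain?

Q ≈ 360 W

Spherical conduction: R = (1/r_in − 1/r_out)/(4πk) per layer; series-sum.
R_copper shell = (1/1.47 − 1/1.489)/(4π×400) = 1.727×10^-6 K/W
R_polyurethane foam = (1/1.489 − 1/1.634)/(4π×0.0302) = 0.157 K/W
R_outer film = 1/(h·4πr_o²) = 1/(21.2×4π×1.634²) = 0.001406 K/W
R_total = 0.1584 K/W
Q = ΔT/R_total = 57/0.1584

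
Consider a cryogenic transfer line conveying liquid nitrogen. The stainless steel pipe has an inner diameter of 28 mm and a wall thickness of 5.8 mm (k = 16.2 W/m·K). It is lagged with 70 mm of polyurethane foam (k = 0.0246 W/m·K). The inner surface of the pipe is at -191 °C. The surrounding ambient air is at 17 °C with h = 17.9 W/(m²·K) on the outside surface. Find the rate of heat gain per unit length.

Per-layer cylindrical resistances, series-summed:
R_stainless steel pipe wall = ln(19.8/14)/(2π×16.2×1) = 0.003405 K/W
R_polyurethane foam = ln(89.8/19.8)/(2π×0.0246×1) = 9.782 K/W
R_outer film = 1/(h_o·2πr_oL) = 1/(17.9×2π×0.0898×1) = 0.09901 K/W
R_total = 9.884 K/W
Q = ΔT/R_total = 208/9.884

q′ ≈ 21 W/m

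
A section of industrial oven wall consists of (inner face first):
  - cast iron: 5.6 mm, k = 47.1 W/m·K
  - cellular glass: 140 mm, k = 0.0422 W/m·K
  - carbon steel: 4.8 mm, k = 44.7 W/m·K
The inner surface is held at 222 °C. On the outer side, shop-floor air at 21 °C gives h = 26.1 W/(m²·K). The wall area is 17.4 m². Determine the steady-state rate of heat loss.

Q ≈ 1040 W

Using the resistance-network approach (series):
R_cast iron = L/(kA) = 0.0056/(47.1×17.4) = 6.833×10^-6 K/W
R_cellular glass = L/(kA) = 0.14/(0.0422×17.4) = 0.1907 K/W
R_carbon steel = L/(kA) = 0.0048/(44.7×17.4) = 6.171×10^-6 K/W
R_outer film = 1/(h_o·A) = 1/(26.1×17.4) = 0.002202 K/W
R_total = 0.1929 K/W
Q = ΔT / R_total = 201 / 0.1929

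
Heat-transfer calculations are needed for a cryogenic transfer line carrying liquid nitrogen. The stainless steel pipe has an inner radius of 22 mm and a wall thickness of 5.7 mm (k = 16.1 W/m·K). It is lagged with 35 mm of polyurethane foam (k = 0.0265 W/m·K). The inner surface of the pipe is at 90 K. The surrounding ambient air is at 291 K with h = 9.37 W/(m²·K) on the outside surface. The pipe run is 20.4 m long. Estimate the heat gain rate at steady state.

Q ≈ 792 W

Cylindrical conduction, so R = ln(r₂/r₁)/(2πkL) per layer, in series:
R_stainless steel pipe wall = ln(27.7/22)/(2π×16.1×20.4) = 1.116×10^-4 K/W
R_polyurethane foam = ln(62.7/27.7)/(2π×0.0265×20.4) = 0.2405 K/W
R_outer film = 1/(h_o·2πr_oL) = 1/(9.37×2π×0.0627×20.4) = 0.01328 K/W
R_total = 0.2539 K/W
Q = ΔT/R_total = 201/0.2539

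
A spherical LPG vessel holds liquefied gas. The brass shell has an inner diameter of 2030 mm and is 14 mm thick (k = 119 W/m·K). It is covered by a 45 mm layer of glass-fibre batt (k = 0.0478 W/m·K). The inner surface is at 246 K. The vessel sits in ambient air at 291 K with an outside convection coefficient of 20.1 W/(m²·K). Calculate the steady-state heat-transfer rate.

Radial (spherical) resistances in series:
R_brass shell = (1/1.015 − 1/1.029)/(4π×119) = 8.964×10^-6 K/W
R_glass-fibre batt = (1/1.029 − 1/1.074)/(4π×0.0478) = 0.06779 K/W
R_outer film = 1/(h·4πr_o²) = 1/(20.1×4π×1.074²) = 0.003432 K/W
R_total = 0.07123 K/W
Q = ΔT/R_total = 45/0.07123

Q ≈ 632 W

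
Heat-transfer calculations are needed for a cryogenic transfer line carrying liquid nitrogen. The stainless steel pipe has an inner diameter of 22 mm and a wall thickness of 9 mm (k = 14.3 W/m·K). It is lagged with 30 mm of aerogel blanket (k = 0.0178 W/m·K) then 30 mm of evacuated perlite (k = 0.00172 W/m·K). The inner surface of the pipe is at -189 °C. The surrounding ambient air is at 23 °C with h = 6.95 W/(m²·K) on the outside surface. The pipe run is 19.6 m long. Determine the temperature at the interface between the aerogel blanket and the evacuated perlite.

T ≈ -156 °C

Cylindrical conduction, so R = ln(r₂/r₁)/(2πkL) per layer, in series:
R_stainless steel pipe wall = ln(20/11)/(2π×14.3×19.6) = 3.395×10^-4 K/W
R_aerogel blanket = ln(50/20)/(2π×0.0178×19.6) = 0.418 K/W
R_evacuated perlite = ln(80/50)/(2π×0.00172×19.6) = 2.219 K/W
R_outer film = 1/(h_o·2πr_oL) = 1/(6.95×2π×0.08×19.6) = 0.0146 K/W
R_total = 2.652 K/W
Q = ΔT/R_total = 212/2.652
Q = 79.9 W
T_interface = T_inner + Q·ΣR(inner→interface) = -189 + 79.9×0.4183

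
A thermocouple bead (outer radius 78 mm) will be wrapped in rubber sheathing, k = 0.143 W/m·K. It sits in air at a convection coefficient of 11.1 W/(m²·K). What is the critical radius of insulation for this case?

r_cr ≈ 25.8 mm

For a sphere r_cr = 2k/h = 2×0.143/11.1
r_cr = 25.8 mm; since the bare radius (78 mm) is above r_cr, any added insulation will reduce heat loss.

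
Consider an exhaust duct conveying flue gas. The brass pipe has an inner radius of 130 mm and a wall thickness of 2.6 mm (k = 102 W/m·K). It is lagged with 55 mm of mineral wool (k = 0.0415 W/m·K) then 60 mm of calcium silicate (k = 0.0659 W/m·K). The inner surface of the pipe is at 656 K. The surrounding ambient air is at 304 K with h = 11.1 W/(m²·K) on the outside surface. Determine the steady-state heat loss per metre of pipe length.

Cylindrical conduction, so R = ln(r₂/r₁)/(2πkL) per layer, in series:
R_brass pipe wall = ln(132.6/130)/(2π×102×1) = 3.09×10^-5 K/W
R_mineral wool = ln(187.6/132.6)/(2π×0.0415×1) = 1.331 K/W
R_calcium silicate = ln(247.6/187.6)/(2π×0.0659×1) = 0.6702 K/W
R_outer film = 1/(h_o·2πr_oL) = 1/(11.1×2π×0.2476×1) = 0.05791 K/W
R_total = 2.059 K/W
Q = ΔT/R_total = 352/2.059

q′ ≈ 171 W/m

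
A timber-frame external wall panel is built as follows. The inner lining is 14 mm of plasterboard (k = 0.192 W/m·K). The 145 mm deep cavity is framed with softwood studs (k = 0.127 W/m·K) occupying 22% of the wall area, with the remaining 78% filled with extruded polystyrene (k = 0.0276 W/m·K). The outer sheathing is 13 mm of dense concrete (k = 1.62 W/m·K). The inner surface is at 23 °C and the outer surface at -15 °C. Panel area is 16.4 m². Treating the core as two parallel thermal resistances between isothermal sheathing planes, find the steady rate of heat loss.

Sheathing layers in series; stud and cavity paths in parallel between them.
R_inner = 0.014/(0.192×16.4) = 0.004446 K/W
R_stud  = 0.145/(0.127×0.22×16.4) = 0.3164 K/W
R_cav   = 0.145/(0.0276×0.78×16.4) = 0.4107 K/W
1/R_core = 1/R_stud + 1/R_cav → R_core = 0.1787 K/W
R_outer = 0.013/(1.62×16.4) = 4.893×10^-4 K/W
R_total = 0.1837 K/W
Q = ΔT/R_total = 38/0.1837

Q ≈ 207 W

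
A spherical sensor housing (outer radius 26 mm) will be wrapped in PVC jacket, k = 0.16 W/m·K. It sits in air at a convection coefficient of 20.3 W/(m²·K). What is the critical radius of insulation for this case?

For a sphere r_cr = 2k/h = 2×0.16/20.3
r_cr = 15.8 mm; since the bare radius (26 mm) is above r_cr, any added insulation will reduce heat loss.

r_cr ≈ 15.8 mm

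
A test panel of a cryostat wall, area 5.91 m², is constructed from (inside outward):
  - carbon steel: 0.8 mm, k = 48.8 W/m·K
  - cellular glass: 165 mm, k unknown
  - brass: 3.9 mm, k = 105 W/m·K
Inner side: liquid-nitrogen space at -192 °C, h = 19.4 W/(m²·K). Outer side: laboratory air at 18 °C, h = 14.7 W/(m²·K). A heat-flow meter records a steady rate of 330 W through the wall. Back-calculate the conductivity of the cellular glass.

k ≈ 0.0453 W/(m·K)

Thermal resistances in series:
R_inner film = 1/(h_i·A) = 1/(19.4×5.91) = 0.008722 K/W
R_carbon steel = L/(kA) = 0.0008/(48.8×5.91) = 2.774×10^-6 K/W
R_brass = L/(kA) = 0.0039/(105×5.91) = 6.285×10^-6 K/W
R_outer film = 1/(h_o·A) = 1/(14.7×5.91) = 0.01151 K/W
Sum of known resistances R_other = 0.02024 K/W
Total R = ΔT/Q = 210/330 = 0.6364 K/W
R_cellular glass = R_total − R_other = 0.6161 K/W
k = L/(R·A) = 0.165/(0.6161×5.91)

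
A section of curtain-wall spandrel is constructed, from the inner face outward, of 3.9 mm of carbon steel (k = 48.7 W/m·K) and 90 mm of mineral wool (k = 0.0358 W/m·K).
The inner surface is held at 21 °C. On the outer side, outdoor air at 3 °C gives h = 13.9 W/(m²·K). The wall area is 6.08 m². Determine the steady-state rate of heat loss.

Q ≈ 42.3 W

Treating each layer as a thermal resistance in series:
R_carbon steel = L/(kA) = 0.0039/(48.7×6.08) = 1.317×10^-5 K/W
R_mineral wool = L/(kA) = 0.09/(0.0358×6.08) = 0.4135 K/W
R_outer film = 1/(h_o·A) = 1/(13.9×6.08) = 0.01183 K/W
R_total = 0.4253 K/W
Q = ΔT / R_total = 18 / 0.4253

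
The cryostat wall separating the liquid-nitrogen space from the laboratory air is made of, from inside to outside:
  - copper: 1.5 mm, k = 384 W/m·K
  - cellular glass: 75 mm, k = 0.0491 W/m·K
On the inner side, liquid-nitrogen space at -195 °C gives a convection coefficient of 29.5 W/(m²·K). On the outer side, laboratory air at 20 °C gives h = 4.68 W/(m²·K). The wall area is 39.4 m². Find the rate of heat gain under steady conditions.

Q ≈ 4770 W

Series thermal resistances:
R_inner film = 1/(h_i·A) = 1/(29.5×39.4) = 8.604×10^-4 K/W
R_copper = L/(kA) = 0.0015/(384×39.4) = 9.914×10^-8 K/W
R_cellular glass = L/(kA) = 0.075/(0.0491×39.4) = 0.03877 K/W
R_outer film = 1/(h_o·A) = 1/(4.68×39.4) = 0.005423 K/W
R_total = 0.04505 K/W
Q = ΔT / R_total = 215 / 0.04505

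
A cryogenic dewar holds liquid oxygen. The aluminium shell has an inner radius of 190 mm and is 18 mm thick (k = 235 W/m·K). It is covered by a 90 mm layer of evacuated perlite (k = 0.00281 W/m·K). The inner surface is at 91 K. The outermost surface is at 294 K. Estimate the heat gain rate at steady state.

Each spherical layer contributes R = (1/r_i − 1/r_o)/(4πk):
R_aluminium shell = (1/0.19 − 1/0.208)/(4π×235) = 1.542×10^-4 K/W
R_evacuated perlite = (1/0.208 − 1/0.298)/(4π×0.00281) = 41.12 K/W
R_total = 41.12 K/W
Q = ΔT/R_total = 203/41.12

Q ≈ 4.94 W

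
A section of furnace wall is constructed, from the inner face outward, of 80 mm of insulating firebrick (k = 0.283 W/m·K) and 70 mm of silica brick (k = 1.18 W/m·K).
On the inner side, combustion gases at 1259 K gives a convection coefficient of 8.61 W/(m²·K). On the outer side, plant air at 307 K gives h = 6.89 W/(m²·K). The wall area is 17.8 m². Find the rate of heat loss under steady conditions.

Q ≈ 28100 W

Thermal resistances in series:
R_inner film = 1/(h_i·A) = 1/(8.61×17.8) = 0.006525 K/W
R_insulating firebrick = L/(kA) = 0.08/(0.283×17.8) = 0.01588 K/W
R_silica brick = L/(kA) = 0.07/(1.18×17.8) = 0.003333 K/W
R_outer film = 1/(h_o·A) = 1/(6.89×17.8) = 0.008154 K/W
R_total = 0.03389 K/W
Q = ΔT / R_total = 952 / 0.03389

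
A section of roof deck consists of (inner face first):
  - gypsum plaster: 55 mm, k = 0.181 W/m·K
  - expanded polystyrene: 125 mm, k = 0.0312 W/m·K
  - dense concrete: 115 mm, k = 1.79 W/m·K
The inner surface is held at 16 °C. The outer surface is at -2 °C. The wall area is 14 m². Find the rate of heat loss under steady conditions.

Q ≈ 57.6 W

Using the resistance-network approach (series):
R_gypsum plaster = L/(kA) = 0.055/(0.181×14) = 0.0217 K/W
R_expanded polystyrene = L/(kA) = 0.125/(0.0312×14) = 0.2862 K/W
R_dense concrete = L/(kA) = 0.115/(1.79×14) = 0.004589 K/W
R_total = 0.3125 K/W
Q = ΔT / R_total = 18 / 0.3125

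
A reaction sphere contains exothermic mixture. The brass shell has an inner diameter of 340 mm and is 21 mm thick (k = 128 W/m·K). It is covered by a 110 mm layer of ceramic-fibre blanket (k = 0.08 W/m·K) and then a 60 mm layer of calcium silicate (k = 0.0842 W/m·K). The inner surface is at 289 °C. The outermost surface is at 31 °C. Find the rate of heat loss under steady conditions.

Spherical conduction: R = (1/r_in − 1/r_out)/(4πk) per layer; series-sum.
R_brass shell = (1/0.17 − 1/0.191)/(4π×128) = 4.021×10^-4 K/W
R_ceramic-fibre blanket = (1/0.191 − 1/0.301)/(4π×0.08) = 1.903 K/W
R_calcium silicate = (1/0.301 − 1/0.361)/(4π×0.0842) = 0.5219 K/W
R_total = 2.426 K/W
Q = ΔT/R_total = 258/2.426

Q ≈ 106 W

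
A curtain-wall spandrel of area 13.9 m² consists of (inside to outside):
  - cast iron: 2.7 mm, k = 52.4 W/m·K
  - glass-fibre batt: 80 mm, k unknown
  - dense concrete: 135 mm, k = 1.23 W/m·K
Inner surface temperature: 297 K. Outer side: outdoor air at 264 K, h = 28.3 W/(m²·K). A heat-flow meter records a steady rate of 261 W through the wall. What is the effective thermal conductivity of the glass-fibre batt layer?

Using the resistance-network approach (series):
R_cast iron = L/(kA) = 0.0027/(52.4×13.9) = 3.707×10^-6 K/W
R_dense concrete = L/(kA) = 0.135/(1.23×13.9) = 0.007896 K/W
R_outer film = 1/(h_o·A) = 1/(28.3×13.9) = 0.002542 K/W
Sum of known resistances R_other = 0.01044 K/W
Total R = ΔT/Q = 33/261 = 0.1264 K/W
R_glass-fibre batt = R_total − R_other = 0.116 K/W
k = L/(R·A) = 0.08/(0.116×13.9)

k ≈ 0.0496 W/(m·K)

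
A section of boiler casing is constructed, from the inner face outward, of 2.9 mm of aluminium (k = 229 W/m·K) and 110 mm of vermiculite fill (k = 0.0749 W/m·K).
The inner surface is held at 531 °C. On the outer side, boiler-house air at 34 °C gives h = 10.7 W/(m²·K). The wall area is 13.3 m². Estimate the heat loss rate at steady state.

Model the wall as resistances in series:
R_aluminium = L/(kA) = 0.0029/(229×13.3) = 9.522×10^-7 K/W
R_vermiculite fill = L/(kA) = 0.11/(0.0749×13.3) = 0.1104 K/W
R_outer film = 1/(h_o·A) = 1/(10.7×13.3) = 0.007027 K/W
R_total = 0.1175 K/W
Q = ΔT / R_total = 497 / 0.1175

Q ≈ 4230 W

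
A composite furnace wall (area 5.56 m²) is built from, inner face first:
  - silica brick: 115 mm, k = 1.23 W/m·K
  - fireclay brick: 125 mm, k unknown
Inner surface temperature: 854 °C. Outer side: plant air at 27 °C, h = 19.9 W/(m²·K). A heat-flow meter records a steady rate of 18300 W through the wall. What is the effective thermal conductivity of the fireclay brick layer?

k ≈ 1.16 W/(m·K)

Series thermal resistances:
R_silica brick = L/(kA) = 0.115/(1.23×5.56) = 0.01682 K/W
R_outer film = 1/(h_o·A) = 1/(19.9×5.56) = 0.009038 K/W
Sum of known resistances R_other = 0.02585 K/W
Total R = ΔT/Q = 827/18300 = 0.04519 K/W
R_fireclay brick = R_total − R_other = 0.01934 K/W
k = L/(R·A) = 0.125/(0.01934×5.56)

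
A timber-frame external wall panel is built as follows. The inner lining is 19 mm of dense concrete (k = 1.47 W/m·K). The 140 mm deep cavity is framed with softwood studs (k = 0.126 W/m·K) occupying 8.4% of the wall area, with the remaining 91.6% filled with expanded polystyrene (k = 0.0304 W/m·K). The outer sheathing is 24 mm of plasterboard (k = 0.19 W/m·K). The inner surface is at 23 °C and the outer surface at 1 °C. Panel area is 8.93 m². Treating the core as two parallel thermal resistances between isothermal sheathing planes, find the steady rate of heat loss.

Sheathing layers in series; stud and cavity paths in parallel between them.
R_inner = 0.019/(1.47×8.93) = 0.001447 K/W
R_stud  = 0.14/(0.126×0.084×8.93) = 1.481 K/W
R_cav   = 0.14/(0.0304×0.916×8.93) = 0.563 K/W
1/R_core = 1/R_stud + 1/R_cav → R_core = 0.4079 K/W
R_outer = 0.024/(0.19×8.93) = 0.01415 K/W
R_total = 0.4235 K/W
Q = ΔT/R_total = 22/0.4235

Q ≈ 51.9 W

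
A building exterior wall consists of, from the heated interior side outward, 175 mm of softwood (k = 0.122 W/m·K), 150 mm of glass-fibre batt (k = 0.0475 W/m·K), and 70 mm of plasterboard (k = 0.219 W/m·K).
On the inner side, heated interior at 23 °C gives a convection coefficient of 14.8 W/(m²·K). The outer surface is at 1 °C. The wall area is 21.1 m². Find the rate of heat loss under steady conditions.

Using the resistance-network approach (series):
R_inner film = 1/(h_i·A) = 1/(14.8×21.1) = 0.003202 K/W
R_softwood = L/(kA) = 0.175/(0.122×21.1) = 0.06798 K/W
R_glass-fibre batt = L/(kA) = 0.15/(0.0475×21.1) = 0.1497 K/W
R_plasterboard = L/(kA) = 0.07/(0.219×21.1) = 0.01515 K/W
R_total = 0.236 K/W
Q = ΔT / R_total = 22 / 0.236

Q ≈ 93.2 W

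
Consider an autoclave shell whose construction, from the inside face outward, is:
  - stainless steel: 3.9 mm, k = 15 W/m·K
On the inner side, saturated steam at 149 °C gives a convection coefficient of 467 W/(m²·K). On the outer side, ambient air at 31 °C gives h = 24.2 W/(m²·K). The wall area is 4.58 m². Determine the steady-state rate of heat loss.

Q ≈ 12400 W

Model the wall as resistances in series:
R_inner film = 1/(h_i·A) = 1/(467×4.58) = 4.675×10^-4 K/W
R_stainless steel = L/(kA) = 0.0039/(15×4.58) = 5.677×10^-5 K/W
R_outer film = 1/(h_o·A) = 1/(24.2×4.58) = 0.009022 K/W
R_total = 0.009547 K/W
Q = ΔT / R_total = 118 / 0.009547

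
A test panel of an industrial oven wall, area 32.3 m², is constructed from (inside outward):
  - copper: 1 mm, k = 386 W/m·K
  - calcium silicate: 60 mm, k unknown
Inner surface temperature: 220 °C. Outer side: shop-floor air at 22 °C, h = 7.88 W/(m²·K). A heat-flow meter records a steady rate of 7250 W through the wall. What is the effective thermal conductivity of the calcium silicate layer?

k ≈ 0.0794 W/(m·K)

Using the resistance-network approach (series):
R_copper = L/(kA) = 0.001/(386×32.3) = 8.021×10^-8 K/W
R_outer film = 1/(h_o·A) = 1/(7.88×32.3) = 0.003929 K/W
Sum of known resistances R_other = 0.003929 K/W
Total R = ΔT/Q = 198/7250 = 0.02731 K/W
R_calcium silicate = R_total − R_other = 0.02338 K/W
k = L/(R·A) = 0.06/(0.02338×32.3)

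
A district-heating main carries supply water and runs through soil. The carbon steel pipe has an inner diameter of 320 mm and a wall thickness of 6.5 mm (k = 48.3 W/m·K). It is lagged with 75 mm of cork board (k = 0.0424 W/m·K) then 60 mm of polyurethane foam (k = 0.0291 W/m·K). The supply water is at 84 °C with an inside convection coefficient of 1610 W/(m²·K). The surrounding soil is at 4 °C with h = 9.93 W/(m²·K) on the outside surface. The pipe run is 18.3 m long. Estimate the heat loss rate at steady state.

Cylindrical conduction, so R = ln(r₂/r₁)/(2πkL) per layer, in series:
R_inner film = 1/(h_i·2πr₁L) = 1/(1610×2π×0.16×18.3) = 3.376×10^-5 K/W
R_carbon steel pipe wall = ln(166.5/160)/(2π×48.3×18.3) = 7.17×10^-6 K/W
R_cork board = ln(241.5/166.5)/(2π×0.0424×18.3) = 0.07628 K/W
R_polyurethane foam = ln(301.5/241.5)/(2π×0.0291×18.3) = 0.06632 K/W
R_outer film = 1/(h_o·2πr_oL) = 1/(9.93×2π×0.3015×18.3) = 0.002905 K/W
R_total = 0.1455 K/W
Q = ΔT/R_total = 80/0.1455

Q ≈ 550 W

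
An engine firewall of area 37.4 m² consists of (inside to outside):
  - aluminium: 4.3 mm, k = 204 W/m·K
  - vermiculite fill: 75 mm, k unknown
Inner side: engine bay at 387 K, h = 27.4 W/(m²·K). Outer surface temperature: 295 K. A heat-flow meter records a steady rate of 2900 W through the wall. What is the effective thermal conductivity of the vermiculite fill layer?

k ≈ 0.0652 W/(m·K)

Model the wall as resistances in series:
R_inner film = 1/(h_i·A) = 1/(27.4×37.4) = 9.758×10^-4 K/W
R_aluminium = L/(kA) = 0.0043/(204×37.4) = 5.636×10^-7 K/W
Sum of known resistances R_other = 9.764×10^-4 K/W
Total R = ΔT/Q = 92/2900 = 0.03172 K/W
R_vermiculite fill = R_total − R_other = 0.03075 K/W
k = L/(R·A) = 0.075/(0.03075×37.4)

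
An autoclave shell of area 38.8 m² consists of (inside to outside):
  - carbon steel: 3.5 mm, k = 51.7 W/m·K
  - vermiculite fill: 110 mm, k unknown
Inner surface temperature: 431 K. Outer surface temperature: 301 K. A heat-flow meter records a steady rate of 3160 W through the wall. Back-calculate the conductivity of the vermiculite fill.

k ≈ 0.0689 W/(m·K)

Model the wall as resistances in series:
R_carbon steel = L/(kA) = 0.0035/(51.7×38.8) = 1.745×10^-6 K/W
Sum of known resistances R_other = 1.745×10^-6 K/W
Total R = ΔT/Q = 130/3160 = 0.04114 K/W
R_vermiculite fill = R_total − R_other = 0.04114 K/W
k = L/(R·A) = 0.11/(0.04114×38.8)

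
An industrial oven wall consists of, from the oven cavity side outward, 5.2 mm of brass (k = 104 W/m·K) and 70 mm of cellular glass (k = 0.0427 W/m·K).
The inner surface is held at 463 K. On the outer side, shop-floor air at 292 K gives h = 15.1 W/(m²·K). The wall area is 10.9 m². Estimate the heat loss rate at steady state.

Q ≈ 1090 W

Treating each layer as a thermal resistance in series:
R_brass = L/(kA) = 0.0052/(104×10.9) = 4.587×10^-6 K/W
R_cellular glass = L/(kA) = 0.07/(0.0427×10.9) = 0.1504 K/W
R_outer film = 1/(h_o·A) = 1/(15.1×10.9) = 0.006076 K/W
R_total = 0.1565 K/W
Q = ΔT / R_total = 171 / 0.1565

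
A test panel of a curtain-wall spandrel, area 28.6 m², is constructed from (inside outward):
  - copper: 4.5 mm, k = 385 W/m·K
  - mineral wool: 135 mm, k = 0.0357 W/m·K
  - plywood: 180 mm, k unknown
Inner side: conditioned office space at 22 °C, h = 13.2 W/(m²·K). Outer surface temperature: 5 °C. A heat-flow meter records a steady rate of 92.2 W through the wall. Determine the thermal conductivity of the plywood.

Treating each layer as a thermal resistance in series:
R_inner film = 1/(h_i·A) = 1/(13.2×28.6) = 0.002649 K/W
R_copper = L/(kA) = 0.0045/(385×28.6) = 4.087×10^-7 K/W
R_mineral wool = L/(kA) = 0.135/(0.0357×28.6) = 0.1322 K/W
Sum of known resistances R_other = 0.1349 K/W
Total R = ΔT/Q = 17/92.2 = 0.1844 K/W
R_plywood = R_total − R_other = 0.04951 K/W
k = L/(R·A) = 0.18/(0.04951×28.6)

k ≈ 0.127 W/(m·K)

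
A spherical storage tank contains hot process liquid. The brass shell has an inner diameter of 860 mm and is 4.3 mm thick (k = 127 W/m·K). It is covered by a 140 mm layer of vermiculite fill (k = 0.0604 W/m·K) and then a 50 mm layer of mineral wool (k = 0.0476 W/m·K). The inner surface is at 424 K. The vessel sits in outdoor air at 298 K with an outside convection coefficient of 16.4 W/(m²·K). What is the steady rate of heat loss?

Spherical conduction: R = (1/r_in − 1/r_out)/(4πk) per layer; series-sum.
R_brass shell = (1/0.43 − 1/0.4343)/(4π×127) = 1.443×10^-5 K/W
R_vermiculite fill = (1/0.4343 − 1/0.5743)/(4π×0.0604) = 0.7395 K/W
R_mineral wool = (1/0.5743 − 1/0.6243)/(4π×0.0476) = 0.2331 K/W
R_outer film = 1/(h·4πr_o²) = 1/(16.4×4π×0.6243²) = 0.01245 K/W
R_total = 0.9851 K/W
Q = ΔT/R_total = 126/0.9851

Q ≈ 128 W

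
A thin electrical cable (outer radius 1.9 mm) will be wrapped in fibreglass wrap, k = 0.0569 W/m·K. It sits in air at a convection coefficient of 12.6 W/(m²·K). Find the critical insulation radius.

For a cylinder r_cr = k/h = 0.0569/12.6
r_cr = 4.52 mm; since the bare radius (1.9 mm) is below r_cr, adding a thin layer of insulation will *increase* heat loss.

r_cr ≈ 4.52 mm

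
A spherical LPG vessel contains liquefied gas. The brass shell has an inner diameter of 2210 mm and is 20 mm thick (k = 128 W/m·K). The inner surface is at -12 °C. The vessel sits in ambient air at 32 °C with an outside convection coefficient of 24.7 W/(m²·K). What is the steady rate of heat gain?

Q ≈ 17200 W

Each spherical layer contributes R = (1/r_i − 1/r_o)/(4πk):
R_brass shell = (1/1.105 − 1/1.125)/(4π×128) = 1×10^-5 K/W
R_outer film = 1/(h·4πr_o²) = 1/(24.7×4π×1.125²) = 0.002546 K/W
R_total = 0.002556 K/W
Q = ΔT/R_total = 44/0.002556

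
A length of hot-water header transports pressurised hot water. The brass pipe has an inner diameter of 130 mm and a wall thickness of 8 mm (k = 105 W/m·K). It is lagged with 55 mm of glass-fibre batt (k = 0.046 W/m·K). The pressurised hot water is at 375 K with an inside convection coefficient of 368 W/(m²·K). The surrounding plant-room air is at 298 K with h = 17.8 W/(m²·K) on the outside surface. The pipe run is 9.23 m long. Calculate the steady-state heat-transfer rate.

Q ≈ 352 W

Cylindrical conduction, so R = ln(r₂/r₁)/(2πkL) per layer, in series:
R_inner film = 1/(h_i·2πr₁L) = 1/(368×2π×0.065×9.23) = 7.209×10^-4 K/W
R_brass pipe wall = ln(73/65)/(2π×105×9.23) = 1.906×10^-5 K/W
R_glass-fibre batt = ln(128/73)/(2π×0.046×9.23) = 0.2105 K/W
R_outer film = 1/(h_o·2πr_oL) = 1/(17.8×2π×0.128×9.23) = 0.007568 K/W
R_total = 0.2188 K/W
Q = ΔT/R_total = 77/0.2188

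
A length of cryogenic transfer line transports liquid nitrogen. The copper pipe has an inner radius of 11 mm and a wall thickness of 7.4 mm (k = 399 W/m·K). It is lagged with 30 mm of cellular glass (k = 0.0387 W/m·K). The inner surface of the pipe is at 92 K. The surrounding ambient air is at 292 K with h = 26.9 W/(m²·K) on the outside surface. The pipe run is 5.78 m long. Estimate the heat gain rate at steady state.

Treating each annulus and film as a series resistance:
R_copper pipe wall = ln(18.4/11)/(2π×399×5.78) = 3.55×10^-5 K/W
R_cellular glass = ln(48.4/18.4)/(2π×0.0387×5.78) = 0.6881 K/W
R_outer film = 1/(h_o·2πr_oL) = 1/(26.9×2π×0.0484×5.78) = 0.02115 K/W
R_total = 0.7093 K/W
Q = ΔT/R_total = 200/0.7093

Q ≈ 282 W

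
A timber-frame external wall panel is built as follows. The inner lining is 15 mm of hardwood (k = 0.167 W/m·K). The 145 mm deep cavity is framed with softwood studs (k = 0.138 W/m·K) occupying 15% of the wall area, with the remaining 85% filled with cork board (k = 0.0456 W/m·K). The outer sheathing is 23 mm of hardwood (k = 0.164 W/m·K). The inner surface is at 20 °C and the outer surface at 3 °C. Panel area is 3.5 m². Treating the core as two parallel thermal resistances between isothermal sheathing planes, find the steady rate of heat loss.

Sheathing layers in series; stud and cavity paths in parallel between them.
R_inner = 0.015/(0.167×3.5) = 0.02566 K/W
R_stud  = 0.145/(0.138×0.15×3.5) = 2.001 K/W
R_cav   = 0.145/(0.0456×0.85×3.5) = 1.069 K/W
1/R_core = 1/R_stud + 1/R_cav → R_core = 0.6967 K/W
R_outer = 0.023/(0.164×3.5) = 0.04007 K/W
R_total = 0.7625 K/W
Q = ΔT/R_total = 17/0.7625

Q ≈ 22.3 W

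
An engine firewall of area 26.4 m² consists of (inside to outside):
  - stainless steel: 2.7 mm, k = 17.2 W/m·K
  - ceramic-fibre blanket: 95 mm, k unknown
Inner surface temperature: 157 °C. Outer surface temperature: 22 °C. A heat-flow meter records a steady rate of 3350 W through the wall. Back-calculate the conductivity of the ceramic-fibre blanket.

k ≈ 0.0893 W/(m·K)

Using the resistance-network approach (series):
R_stainless steel = L/(kA) = 0.0027/(17.2×26.4) = 5.946×10^-6 K/W
Sum of known resistances R_other = 5.946×10^-6 K/W
Total R = ΔT/Q = 135/3350 = 0.0403 K/W
R_ceramic-fibre blanket = R_total − R_other = 0.04029 K/W
k = L/(R·A) = 0.095/(0.04029×26.4)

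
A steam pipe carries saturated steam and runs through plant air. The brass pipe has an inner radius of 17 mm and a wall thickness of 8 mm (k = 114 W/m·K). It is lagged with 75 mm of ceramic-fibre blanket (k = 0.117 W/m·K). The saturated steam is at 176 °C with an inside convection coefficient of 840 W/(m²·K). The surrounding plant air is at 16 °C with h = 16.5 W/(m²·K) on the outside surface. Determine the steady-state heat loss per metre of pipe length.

For a radial system each layer contributes R = ln(r_out/r_in)/(2πkL); films add R = 1/(hA).
R_inner film = 1/(h_i·2πr₁L) = 1/(840×2π×0.017×1) = 0.01115 K/W
R_brass pipe wall = ln(25/17)/(2π×114×1) = 5.384×10^-4 K/W
R_ceramic-fibre blanket = ln(100/25)/(2π×0.117×1) = 1.886 K/W
R_outer film = 1/(h_o·2πr_oL) = 1/(16.5×2π×0.1×1) = 0.09646 K/W
R_total = 1.994 K/W
Q = ΔT/R_total = 160/1.994

q′ ≈ 80.2 W/m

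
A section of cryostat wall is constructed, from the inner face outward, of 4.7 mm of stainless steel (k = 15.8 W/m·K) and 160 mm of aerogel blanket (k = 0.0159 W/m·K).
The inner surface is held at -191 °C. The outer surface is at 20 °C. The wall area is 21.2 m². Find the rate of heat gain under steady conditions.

Series thermal resistances:
R_stainless steel = L/(kA) = 0.0047/(15.8×21.2) = 1.403×10^-5 K/W
R_aerogel blanket = L/(kA) = 0.16/(0.0159×21.2) = 0.4747 K/W
R_total = 0.4747 K/W
Q = ΔT / R_total = 211 / 0.4747

Q ≈ 445 W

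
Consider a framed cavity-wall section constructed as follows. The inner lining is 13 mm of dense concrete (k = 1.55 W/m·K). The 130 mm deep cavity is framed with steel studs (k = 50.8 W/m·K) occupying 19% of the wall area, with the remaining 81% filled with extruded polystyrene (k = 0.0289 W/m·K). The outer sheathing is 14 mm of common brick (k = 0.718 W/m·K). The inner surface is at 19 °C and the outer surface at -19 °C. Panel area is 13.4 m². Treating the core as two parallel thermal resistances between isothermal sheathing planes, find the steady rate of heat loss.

Q ≈ 12300 W

Sheathing layers in series; stud and cavity paths in parallel between them.
R_inner = 0.013/(1.55×13.4) = 6.259×10^-4 K/W
R_stud  = 0.13/(50.8×0.19×13.4) = 0.001005 K/W
R_cav   = 0.13/(0.0289×0.81×13.4) = 0.4144 K/W
1/R_core = 1/R_stud + 1/R_cav → R_core = 0.001003 K/W
R_outer = 0.014/(0.718×13.4) = 0.001455 K/W
R_total = 0.003084 K/W
Q = ΔT/R_total = 38/0.003084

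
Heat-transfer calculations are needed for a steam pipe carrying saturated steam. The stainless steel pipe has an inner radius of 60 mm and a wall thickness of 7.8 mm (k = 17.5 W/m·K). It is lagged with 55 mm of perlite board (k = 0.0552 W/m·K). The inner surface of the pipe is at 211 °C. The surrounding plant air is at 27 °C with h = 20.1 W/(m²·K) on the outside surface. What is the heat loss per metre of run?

Cylindrical conduction, so R = ln(r₂/r₁)/(2πkL) per layer, in series:
R_stainless steel pipe wall = ln(67.8/60)/(2π×17.5×1) = 0.001112 K/W
R_perlite board = ln(122.8/67.8)/(2π×0.0552×1) = 1.713 K/W
R_outer film = 1/(h_o·2πr_oL) = 1/(20.1×2π×0.1228×1) = 0.06448 K/W
R_total = 1.778 K/W
Q = ΔT/R_total = 184/1.778

q′ ≈ 103 W/m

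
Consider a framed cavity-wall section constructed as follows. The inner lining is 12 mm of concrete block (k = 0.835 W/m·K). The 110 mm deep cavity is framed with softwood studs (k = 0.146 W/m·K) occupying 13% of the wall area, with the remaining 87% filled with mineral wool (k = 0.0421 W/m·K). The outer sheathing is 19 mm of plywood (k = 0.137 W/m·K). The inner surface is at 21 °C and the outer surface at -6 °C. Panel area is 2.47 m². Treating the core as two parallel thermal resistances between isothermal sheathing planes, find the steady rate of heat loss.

Sheathing layers in series; stud and cavity paths in parallel between them.
R_inner = 0.012/(0.835×2.47) = 0.005818 K/W
R_stud  = 0.11/(0.146×0.13×2.47) = 2.346 K/W
R_cav   = 0.11/(0.0421×0.87×2.47) = 1.216 K/W
1/R_core = 1/R_stud + 1/R_cav → R_core = 0.8009 K/W
R_outer = 0.019/(0.137×2.47) = 0.05615 K/W
R_total = 0.8628 K/W
Q = ΔT/R_total = 27/0.8628

Q ≈ 31.3 W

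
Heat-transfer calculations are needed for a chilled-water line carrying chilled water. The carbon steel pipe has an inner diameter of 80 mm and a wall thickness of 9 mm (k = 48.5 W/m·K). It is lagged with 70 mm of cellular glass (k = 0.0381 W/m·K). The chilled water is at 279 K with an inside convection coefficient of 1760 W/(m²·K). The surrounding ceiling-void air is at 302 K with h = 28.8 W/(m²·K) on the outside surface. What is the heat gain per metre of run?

Cylindrical conduction, so R = ln(r₂/r₁)/(2πkL) per layer, in series:
R_inner film = 1/(h_i·2πr₁L) = 1/(1760×2π×0.04×1) = 0.002261 K/W
R_carbon steel pipe wall = ln(49/40)/(2π×48.5×1) = 6.66×10^-4 K/W
R_cellular glass = ln(119/49)/(2π×0.0381×1) = 3.707 K/W
R_outer film = 1/(h_o·2πr_oL) = 1/(28.8×2π×0.119×1) = 0.04644 K/W
R_total = 3.756 K/W
Q = ΔT/R_total = 23/3.756

q′ ≈ 6.12 W/m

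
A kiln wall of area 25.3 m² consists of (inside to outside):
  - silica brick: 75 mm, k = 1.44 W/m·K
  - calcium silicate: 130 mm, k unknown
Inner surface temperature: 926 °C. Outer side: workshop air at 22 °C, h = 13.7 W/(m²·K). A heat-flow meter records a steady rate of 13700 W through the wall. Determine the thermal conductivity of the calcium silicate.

Using the resistance-network approach (series):
R_silica brick = L/(kA) = 0.075/(1.44×25.3) = 0.002059 K/W
R_outer film = 1/(h_o·A) = 1/(13.7×25.3) = 0.002885 K/W
Sum of known resistances R_other = 0.004944 K/W
Total R = ΔT/Q = 904/13700 = 0.06599 K/W
R_calcium silicate = R_total − R_other = 0.06104 K/W
k = L/(R·A) = 0.13/(0.06104×25.3)

k ≈ 0.0842 W/(m·K)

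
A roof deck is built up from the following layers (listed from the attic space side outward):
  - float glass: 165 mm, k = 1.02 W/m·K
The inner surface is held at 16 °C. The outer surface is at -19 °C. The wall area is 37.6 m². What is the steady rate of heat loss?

Treating each layer as a thermal resistance in series:
R_float glass = L/(kA) = 0.165/(1.02×37.6) = 0.004302 K/W
R_total = 0.004302 K/W
Q = ΔT / R_total = 35 / 0.004302

Q ≈ 8140 W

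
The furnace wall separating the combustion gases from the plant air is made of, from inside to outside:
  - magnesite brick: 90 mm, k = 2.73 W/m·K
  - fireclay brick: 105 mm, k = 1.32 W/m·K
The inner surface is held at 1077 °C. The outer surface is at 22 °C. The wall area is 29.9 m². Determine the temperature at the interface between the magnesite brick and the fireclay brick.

T ≈ 768 °C

Treating each layer as a thermal resistance in series:
R_magnesite brick = L/(kA) = 0.09/(2.73×29.9) = 0.001103 K/W
R_fireclay brick = L/(kA) = 0.105/(1.32×29.9) = 0.00266 K/W
R_total = 0.003763 K/W;  Q = ΔT/R_total = 1055/0.003763 = 280400 W
T_interface = T_inner − Q·ΣR(inner→interface) = 1077 − 280000×0.001103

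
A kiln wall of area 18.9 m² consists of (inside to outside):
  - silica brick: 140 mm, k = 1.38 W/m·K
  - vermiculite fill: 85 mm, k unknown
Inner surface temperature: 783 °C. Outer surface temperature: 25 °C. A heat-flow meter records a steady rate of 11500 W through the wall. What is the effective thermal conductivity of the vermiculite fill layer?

Using the resistance-network approach (series):
R_silica brick = L/(kA) = 0.14/(1.38×18.9) = 0.005368 K/W
Sum of known resistances R_other = 0.005368 K/W
Total R = ΔT/Q = 758/11500 = 0.06591 K/W
R_vermiculite fill = R_total − R_other = 0.06055 K/W
k = L/(R·A) = 0.085/(0.06055×18.9)

k ≈ 0.0743 W/(m·K)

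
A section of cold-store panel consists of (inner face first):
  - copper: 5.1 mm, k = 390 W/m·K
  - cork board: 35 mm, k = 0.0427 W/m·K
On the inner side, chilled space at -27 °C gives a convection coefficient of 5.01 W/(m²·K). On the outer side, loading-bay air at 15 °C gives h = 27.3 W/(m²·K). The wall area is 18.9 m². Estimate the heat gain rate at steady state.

Q ≈ 752 W

Series thermal resistances:
R_inner film = 1/(h_i·A) = 1/(5.01×18.9) = 0.01056 K/W
R_copper = L/(kA) = 0.0051/(390×18.9) = 6.919×10^-7 K/W
R_cork board = L/(kA) = 0.035/(0.0427×18.9) = 0.04337 K/W
R_outer film = 1/(h_o·A) = 1/(27.3×18.9) = 0.001938 K/W
R_total = 0.05587 K/W
Q = ΔT / R_total = 42 / 0.05587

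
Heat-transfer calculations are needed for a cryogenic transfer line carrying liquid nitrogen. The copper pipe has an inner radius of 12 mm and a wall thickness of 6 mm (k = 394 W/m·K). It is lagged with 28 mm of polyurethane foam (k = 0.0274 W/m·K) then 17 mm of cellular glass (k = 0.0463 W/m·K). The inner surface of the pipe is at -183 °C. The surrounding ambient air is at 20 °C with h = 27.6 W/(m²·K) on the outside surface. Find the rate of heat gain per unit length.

q′ ≈ 30.7 W/m

Radial resistances (cylindrical: R_cond = ln(r_o/r_i)/(2πkL), R_conv = 1/(h·2πrL)):
R_copper pipe wall = ln(18/12)/(2π×394×1) = 1.638×10^-4 K/W
R_polyurethane foam = ln(46/18)/(2π×0.0274×1) = 5.45 K/W
R_cellular glass = ln(63/46)/(2π×0.0463×1) = 1.081 K/W
R_outer film = 1/(h_o·2πr_oL) = 1/(27.6×2π×0.063×1) = 0.09153 K/W
R_total = 6.623 K/W
Q = ΔT/R_total = 203/6.623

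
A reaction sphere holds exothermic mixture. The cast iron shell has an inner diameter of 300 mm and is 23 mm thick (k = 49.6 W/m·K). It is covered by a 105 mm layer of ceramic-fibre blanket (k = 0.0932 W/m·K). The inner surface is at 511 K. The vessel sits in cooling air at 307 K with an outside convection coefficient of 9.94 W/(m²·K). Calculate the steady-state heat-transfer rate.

Radial (spherical) resistances in series:
R_cast iron shell = (1/0.15 − 1/0.173)/(4π×49.6) = 0.001422 K/W
R_ceramic-fibre blanket = (1/0.173 − 1/0.278)/(4π×0.0932) = 1.864 K/W
R_outer film = 1/(h·4πr_o²) = 1/(9.94×4π×0.278²) = 0.1036 K/W
R_total = 1.969 K/W
Q = ΔT/R_total = 204/1.969

Q ≈ 104 W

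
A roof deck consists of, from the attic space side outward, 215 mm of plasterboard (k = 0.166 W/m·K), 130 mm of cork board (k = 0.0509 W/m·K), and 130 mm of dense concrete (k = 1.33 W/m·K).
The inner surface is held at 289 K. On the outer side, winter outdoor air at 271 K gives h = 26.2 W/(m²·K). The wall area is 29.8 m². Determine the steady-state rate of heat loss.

Q ≈ 135 W

Thermal resistances in series:
R_plasterboard = L/(kA) = 0.215/(0.166×29.8) = 0.04346 K/W
R_cork board = L/(kA) = 0.13/(0.0509×29.8) = 0.08571 K/W
R_dense concrete = L/(kA) = 0.13/(1.33×29.8) = 0.00328 K/W
R_outer film = 1/(h_o·A) = 1/(26.2×29.8) = 0.001281 K/W
R_total = 0.1337 K/W
Q = ΔT / R_total = 18 / 0.1337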